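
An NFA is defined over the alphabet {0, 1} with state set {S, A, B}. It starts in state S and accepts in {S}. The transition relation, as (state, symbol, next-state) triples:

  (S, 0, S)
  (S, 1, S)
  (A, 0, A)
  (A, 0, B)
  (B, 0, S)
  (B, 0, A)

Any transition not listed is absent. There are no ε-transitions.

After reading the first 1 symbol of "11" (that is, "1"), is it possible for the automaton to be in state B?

Start in {S}.
Read '1': {S} → {S}.
State B is not in {S}.

No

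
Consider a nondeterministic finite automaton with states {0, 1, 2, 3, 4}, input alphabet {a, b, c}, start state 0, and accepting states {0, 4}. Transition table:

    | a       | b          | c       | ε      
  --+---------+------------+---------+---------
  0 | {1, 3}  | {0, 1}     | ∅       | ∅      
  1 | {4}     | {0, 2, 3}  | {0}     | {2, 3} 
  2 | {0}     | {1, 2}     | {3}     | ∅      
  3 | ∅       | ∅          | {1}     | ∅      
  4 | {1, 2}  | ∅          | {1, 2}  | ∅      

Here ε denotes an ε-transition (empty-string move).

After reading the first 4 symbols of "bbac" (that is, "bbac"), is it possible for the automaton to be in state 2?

Start in {0}.
Read 'b': {0} → {0, 1, 2, 3}.
Read 'b': {0, 1, 2, 3} → {0, 1, 2, 3}.
Read 'a': {0, 1, 2, 3} → {0, 1, 2, 3, 4}.
Read 'c': {0, 1, 2, 3, 4} → {0, 1, 2, 3}.
State 2 is in {0, 1, 2, 3}.

Yes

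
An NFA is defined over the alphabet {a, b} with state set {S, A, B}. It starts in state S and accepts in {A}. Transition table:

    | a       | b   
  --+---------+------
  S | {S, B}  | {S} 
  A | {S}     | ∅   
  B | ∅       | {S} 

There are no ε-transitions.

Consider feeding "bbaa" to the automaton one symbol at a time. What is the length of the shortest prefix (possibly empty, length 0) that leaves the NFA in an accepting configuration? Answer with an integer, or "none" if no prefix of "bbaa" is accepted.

Start in {S}.
Read 'b': {S} → {S}.
Read 'b': {S} → {S}.
Read 'a': {S} → {S, B}.
Read 'a': {S, B} → {S, B}.
No reachable set along the way intersects F.

none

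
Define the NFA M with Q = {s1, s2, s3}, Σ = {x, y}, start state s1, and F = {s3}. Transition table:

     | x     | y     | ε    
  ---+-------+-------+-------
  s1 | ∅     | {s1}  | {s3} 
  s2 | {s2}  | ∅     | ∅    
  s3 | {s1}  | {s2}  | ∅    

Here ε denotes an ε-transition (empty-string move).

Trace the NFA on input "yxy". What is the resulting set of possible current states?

{s1, s2, s3}

Start: ε-closure({s1}) = {s1, s3}.
Read 'y': s1→{s1}, s3→{s2}; union {s1, s2}; ε-closure = {s1, s2, s3}.
Read 'x': s1→∅, s2→{s2}, s3→{s1}; union {s1, s2}; ε-closure = {s1, s2, s3}.
Read 'y': s1→{s1}, s2→∅, s3→{s2}; union {s1, s2}; ε-closure = {s1, s2, s3}.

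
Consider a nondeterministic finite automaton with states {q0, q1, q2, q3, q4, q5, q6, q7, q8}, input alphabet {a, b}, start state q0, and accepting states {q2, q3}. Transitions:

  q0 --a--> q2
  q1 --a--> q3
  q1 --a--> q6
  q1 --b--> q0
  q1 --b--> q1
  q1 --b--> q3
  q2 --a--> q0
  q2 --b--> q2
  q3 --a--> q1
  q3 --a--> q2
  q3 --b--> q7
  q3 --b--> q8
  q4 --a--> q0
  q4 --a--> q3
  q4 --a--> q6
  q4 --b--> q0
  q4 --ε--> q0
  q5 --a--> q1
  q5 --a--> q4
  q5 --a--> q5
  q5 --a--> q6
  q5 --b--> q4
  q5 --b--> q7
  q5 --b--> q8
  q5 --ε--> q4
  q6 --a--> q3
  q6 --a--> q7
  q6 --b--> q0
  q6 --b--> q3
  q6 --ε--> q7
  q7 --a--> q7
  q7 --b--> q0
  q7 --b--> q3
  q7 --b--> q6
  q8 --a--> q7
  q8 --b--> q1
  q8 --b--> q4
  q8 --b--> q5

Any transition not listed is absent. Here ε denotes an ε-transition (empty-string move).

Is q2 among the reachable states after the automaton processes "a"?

Start in {q0}.
Read 'a': {q0} → {q2}.
State q2 is in {q2}.

Yes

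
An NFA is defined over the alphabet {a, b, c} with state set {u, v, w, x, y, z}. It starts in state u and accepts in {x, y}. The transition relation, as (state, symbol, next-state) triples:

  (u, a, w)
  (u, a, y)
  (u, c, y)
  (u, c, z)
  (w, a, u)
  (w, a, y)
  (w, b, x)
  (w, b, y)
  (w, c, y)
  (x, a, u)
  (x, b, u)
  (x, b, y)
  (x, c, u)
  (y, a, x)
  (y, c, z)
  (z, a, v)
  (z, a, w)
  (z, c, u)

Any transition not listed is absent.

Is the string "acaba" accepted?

Start in {u}.
Read 'a': u→{w, y}; now {w, y}.
Read 'c': w→{y}, y→{z}; now {y, z}.
Read 'a': y→{x}, z→{v, w}; now {v, w, x}.
Read 'b': v→∅, w→{x, y}, x→{u, y}; now {u, x, y}.
Read 'a': u→{w, y}, x→{u}, y→{x}; now {u, w, x, y}.
The final set {u, w, x, y} contains the accepting states x, y.

Yes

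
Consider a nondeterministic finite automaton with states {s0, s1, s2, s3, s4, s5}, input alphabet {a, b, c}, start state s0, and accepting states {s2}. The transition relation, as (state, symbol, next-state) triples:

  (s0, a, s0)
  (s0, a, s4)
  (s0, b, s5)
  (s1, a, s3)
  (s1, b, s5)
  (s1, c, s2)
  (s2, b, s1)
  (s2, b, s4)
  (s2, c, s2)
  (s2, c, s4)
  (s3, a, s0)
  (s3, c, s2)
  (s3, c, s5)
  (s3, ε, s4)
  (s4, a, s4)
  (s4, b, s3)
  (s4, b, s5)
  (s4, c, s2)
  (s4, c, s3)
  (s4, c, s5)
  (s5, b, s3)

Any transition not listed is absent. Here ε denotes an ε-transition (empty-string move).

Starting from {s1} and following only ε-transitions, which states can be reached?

{s1}

Begin with {s1}.
No ε-moves leave this set, so the closure equals the set itself.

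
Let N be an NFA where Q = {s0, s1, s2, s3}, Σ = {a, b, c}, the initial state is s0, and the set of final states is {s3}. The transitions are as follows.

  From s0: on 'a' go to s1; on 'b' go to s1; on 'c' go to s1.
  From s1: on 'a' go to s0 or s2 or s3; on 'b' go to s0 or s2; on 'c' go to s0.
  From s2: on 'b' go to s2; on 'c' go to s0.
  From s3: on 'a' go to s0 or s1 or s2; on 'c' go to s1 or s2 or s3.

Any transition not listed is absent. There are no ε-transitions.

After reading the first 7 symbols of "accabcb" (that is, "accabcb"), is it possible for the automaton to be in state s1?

Yes

Start in {s0}.
Read 'a': s0→{s1}; now {s1}.
Read 'c': s1→{s0}; now {s0}.
Read 'c': s0→{s1}; now {s1}.
Read 'a': s1→{s0, s2, s3}; now {s0, s2, s3}.
Read 'b': s0→{s1}, s2→{s2}, s3→∅; now {s1, s2}.
Read 'c': s1→{s0}, s2→{s0}; now {s0}.
Read 'b': s0→{s1}; now {s1}.
State s1 is in {s1}.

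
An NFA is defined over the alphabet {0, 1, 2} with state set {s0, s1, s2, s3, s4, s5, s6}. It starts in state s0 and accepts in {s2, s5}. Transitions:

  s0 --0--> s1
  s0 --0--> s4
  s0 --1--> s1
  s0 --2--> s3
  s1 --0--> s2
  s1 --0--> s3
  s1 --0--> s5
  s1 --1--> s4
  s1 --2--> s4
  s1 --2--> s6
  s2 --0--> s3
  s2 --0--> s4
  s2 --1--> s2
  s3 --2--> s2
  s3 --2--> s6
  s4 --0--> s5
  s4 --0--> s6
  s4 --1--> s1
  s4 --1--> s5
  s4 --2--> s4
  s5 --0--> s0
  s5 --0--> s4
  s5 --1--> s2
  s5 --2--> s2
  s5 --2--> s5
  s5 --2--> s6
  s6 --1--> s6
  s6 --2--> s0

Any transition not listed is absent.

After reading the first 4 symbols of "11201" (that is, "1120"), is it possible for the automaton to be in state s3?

No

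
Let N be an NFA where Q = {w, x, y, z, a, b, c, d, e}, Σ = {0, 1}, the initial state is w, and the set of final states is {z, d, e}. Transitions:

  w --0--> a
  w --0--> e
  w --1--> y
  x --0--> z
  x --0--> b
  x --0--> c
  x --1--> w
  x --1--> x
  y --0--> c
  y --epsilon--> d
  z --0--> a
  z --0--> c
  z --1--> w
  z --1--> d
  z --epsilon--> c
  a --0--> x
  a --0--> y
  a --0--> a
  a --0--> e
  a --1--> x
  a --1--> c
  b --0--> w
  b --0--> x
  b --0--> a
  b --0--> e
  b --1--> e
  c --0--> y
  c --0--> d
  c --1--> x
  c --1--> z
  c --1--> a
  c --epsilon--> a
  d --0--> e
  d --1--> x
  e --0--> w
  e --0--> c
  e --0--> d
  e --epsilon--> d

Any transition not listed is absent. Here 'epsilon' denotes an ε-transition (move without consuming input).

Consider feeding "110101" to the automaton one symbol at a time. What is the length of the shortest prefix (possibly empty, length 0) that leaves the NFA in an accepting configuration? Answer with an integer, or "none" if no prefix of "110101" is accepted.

Start in {w}.
Read '1': w→{y}; union {y}; ε-closure = {y, d}.
None of the earlier sets intersect F, but {y, d} does.

1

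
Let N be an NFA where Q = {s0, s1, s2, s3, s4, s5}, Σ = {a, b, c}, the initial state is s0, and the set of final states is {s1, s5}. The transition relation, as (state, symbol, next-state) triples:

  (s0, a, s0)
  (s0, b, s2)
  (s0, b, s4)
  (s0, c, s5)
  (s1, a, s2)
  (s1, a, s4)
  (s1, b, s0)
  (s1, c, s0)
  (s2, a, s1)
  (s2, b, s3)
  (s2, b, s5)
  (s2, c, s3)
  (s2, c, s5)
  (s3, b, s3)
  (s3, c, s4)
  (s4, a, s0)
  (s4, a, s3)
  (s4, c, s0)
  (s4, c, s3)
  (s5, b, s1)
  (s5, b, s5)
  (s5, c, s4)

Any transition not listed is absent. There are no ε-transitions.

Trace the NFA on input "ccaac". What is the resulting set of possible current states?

{s5}

Start in {s0}.
Read 'c': s0→{s5}; now {s5}.
Read 'c': s5→{s4}; now {s4}.
Read 'a': s4→{s0, s3}; now {s0, s3}.
Read 'a': s0→{s0}, s3→∅; now {s0}.
Read 'c': s0→{s5}; now {s5}.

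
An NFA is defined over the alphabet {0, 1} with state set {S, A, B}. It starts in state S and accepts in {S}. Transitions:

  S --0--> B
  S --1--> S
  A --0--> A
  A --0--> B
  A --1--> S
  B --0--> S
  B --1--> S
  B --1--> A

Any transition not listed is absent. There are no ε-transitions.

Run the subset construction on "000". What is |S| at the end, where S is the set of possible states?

1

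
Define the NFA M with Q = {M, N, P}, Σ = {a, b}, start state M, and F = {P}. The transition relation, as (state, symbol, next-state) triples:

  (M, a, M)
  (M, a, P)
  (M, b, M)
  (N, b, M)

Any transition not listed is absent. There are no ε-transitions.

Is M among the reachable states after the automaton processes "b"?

Yes

Start in {M}.
Read 'b': M→{M}; now {M}.
State M is in {M}.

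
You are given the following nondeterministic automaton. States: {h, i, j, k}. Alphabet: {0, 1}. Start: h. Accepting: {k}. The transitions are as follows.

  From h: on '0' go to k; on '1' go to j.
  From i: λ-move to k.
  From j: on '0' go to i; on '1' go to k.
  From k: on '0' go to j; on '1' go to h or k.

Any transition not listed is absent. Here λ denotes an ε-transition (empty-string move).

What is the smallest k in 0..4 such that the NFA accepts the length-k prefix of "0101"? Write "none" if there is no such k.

1

Start in {h}.
Read '0': {h} → {k}.
None of the earlier sets intersect F, but {k} does.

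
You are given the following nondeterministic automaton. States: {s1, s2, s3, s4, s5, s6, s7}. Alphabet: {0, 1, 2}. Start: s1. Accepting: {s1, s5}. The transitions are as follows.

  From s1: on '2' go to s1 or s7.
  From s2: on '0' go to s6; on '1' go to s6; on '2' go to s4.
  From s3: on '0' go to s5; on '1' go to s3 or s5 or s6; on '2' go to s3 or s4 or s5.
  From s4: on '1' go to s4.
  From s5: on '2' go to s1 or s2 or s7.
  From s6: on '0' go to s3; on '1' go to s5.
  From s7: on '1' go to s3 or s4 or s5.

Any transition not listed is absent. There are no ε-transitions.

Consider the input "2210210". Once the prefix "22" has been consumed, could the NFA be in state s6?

Start in {s1}.
Read '2': s1→{s1, s7}; now {s1, s7}.
Read '2': s1→{s1, s7}, s7→∅; now {s1, s7}.
State s6 is not in {s1, s7}.

No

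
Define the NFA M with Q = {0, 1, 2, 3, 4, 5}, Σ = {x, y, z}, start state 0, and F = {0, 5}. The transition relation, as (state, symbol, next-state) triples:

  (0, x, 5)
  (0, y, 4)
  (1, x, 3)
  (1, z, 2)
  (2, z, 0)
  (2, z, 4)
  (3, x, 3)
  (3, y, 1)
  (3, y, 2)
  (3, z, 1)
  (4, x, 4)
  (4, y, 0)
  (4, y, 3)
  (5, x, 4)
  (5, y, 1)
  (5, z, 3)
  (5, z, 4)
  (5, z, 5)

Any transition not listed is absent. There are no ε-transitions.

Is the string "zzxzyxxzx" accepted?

Start in {0}.
Read 'z': {0} → ∅.
The set is empty and remains empty for the remaining 8 symbols.
The final set ∅ contains no accepting state.

No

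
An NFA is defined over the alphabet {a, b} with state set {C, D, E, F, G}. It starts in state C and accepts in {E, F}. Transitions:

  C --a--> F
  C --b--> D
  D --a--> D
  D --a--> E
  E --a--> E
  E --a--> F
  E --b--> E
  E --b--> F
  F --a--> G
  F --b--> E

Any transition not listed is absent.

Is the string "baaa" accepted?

Start in {C}.
Read 'b': {C} → {D}.
Read 'a': {D} → {D, E}.
Read 'a': {D, E} → {D, E, F}.
Read 'a': {D, E, F} → {D, E, F, G}.
The final set {D, E, F, G} contains the accepting states E, F.

Yes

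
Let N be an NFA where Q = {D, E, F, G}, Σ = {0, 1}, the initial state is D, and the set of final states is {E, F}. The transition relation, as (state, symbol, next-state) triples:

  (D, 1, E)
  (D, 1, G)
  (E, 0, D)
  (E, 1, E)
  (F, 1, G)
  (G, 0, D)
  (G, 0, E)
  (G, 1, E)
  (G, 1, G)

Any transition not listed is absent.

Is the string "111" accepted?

Yes

Start in {D}.
Read '1': {D} → {E, G}.
Read '1': {E, G} → {E, G}.
Read '1': {E, G} → {E, G}.
The final set {E, G} contains the accepting state E.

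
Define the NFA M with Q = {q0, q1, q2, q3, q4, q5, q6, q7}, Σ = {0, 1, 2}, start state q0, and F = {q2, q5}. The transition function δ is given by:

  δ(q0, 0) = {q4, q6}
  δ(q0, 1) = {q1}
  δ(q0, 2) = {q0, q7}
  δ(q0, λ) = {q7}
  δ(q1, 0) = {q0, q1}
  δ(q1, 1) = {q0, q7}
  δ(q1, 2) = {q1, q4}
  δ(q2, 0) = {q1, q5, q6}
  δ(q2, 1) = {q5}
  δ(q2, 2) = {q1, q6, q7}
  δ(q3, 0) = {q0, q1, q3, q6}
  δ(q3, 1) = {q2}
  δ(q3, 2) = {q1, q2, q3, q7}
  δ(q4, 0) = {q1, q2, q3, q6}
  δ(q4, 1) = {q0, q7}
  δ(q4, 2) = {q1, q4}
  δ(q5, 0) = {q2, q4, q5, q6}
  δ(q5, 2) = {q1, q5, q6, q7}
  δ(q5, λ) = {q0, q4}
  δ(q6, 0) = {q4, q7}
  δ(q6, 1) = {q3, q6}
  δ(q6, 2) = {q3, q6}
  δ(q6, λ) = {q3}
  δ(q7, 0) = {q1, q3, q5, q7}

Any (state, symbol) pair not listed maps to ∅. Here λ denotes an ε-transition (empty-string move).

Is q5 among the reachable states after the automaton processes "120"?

Start: ε-closure({q0}) = {q0, q7}.
Read '1': {q0, q7} → {q1}.
Read '2': {q1} → {q1, q4}.
Read '0': {q1, q4} → {q0, q1, q2, q3, q6, q7}.
State q5 is not in {q0, q1, q2, q3, q6, q7}.

No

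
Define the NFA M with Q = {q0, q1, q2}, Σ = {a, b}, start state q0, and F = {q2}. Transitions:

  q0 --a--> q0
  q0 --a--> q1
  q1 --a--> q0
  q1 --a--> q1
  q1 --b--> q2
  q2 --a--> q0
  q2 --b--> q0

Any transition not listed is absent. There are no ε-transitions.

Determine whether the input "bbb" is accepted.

No

Start in {q0}.
Read 'b': q0→∅; now ∅.
The set is empty and remains empty for the remaining 2 symbols.
The final set ∅ contains no accepting state.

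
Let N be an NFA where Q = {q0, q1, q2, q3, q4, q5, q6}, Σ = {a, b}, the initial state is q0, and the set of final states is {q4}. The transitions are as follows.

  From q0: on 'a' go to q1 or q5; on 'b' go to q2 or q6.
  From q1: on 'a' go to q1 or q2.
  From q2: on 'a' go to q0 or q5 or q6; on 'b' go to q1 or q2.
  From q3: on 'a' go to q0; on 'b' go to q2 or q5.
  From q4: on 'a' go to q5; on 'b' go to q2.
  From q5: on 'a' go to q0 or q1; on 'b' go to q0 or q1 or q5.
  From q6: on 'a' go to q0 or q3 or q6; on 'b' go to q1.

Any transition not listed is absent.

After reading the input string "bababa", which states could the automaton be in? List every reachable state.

Start in {q0}.
Read 'b': {q0} → {q2, q6}.
Read 'a': {q2, q6} → {q0, q3, q5, q6}.
Read 'b': {q0, q3, q5, q6} → {q0, q1, q2, q5, q6}.
Read 'a': {q0, q1, q2, q5, q6} → {q0, q1, q2, q3, q5, q6}.
Read 'b': {q0, q1, q2, q3, q5, q6} → {q0, q1, q2, q5, q6}.
Read 'a': {q0, q1, q2, q5, q6} → {q0, q1, q2, q3, q5, q6}.

{q0, q1, q2, q3, q5, q6}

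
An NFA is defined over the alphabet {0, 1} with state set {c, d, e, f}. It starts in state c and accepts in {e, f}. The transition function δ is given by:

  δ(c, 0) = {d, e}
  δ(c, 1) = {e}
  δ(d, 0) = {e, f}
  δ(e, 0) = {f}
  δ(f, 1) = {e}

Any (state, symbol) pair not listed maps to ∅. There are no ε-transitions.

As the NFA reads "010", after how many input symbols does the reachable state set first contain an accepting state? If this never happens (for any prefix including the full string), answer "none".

1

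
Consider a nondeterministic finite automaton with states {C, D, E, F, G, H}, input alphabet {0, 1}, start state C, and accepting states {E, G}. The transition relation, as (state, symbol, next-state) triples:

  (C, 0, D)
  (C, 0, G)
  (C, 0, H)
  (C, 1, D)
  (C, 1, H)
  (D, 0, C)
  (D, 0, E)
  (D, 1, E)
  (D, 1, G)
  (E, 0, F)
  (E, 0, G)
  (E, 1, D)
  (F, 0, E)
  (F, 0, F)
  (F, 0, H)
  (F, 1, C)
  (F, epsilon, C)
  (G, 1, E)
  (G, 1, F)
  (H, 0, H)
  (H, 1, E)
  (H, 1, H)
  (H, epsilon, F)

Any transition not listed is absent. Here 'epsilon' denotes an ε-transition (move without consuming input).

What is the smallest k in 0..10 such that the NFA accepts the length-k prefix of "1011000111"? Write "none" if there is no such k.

2

Start in {C}.
Read '1': C→{D, H}; union {D, H}; ε-closure = {C, D, F, H}.
Read '0': C→{D, G, H}, D→{C, E}, F→{E, F, H}, H→{H}; now {C, D, E, F, G, H}.
None of the earlier sets intersect F, but {C, D, E, F, G, H} does.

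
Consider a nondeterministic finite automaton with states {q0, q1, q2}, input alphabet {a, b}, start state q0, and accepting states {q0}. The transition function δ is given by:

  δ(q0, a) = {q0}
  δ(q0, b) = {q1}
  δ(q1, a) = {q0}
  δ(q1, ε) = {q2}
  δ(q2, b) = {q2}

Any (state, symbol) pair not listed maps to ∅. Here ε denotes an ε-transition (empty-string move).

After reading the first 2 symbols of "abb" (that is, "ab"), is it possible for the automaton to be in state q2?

Yes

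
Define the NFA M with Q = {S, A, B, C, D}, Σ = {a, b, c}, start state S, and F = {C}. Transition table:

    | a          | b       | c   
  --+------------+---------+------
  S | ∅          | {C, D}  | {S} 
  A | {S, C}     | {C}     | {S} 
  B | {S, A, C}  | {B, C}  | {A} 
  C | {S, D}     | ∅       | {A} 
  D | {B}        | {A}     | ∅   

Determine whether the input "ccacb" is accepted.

Start in {S}.
Read 'c': {S} → {S}.
Read 'c': {S} → {S}.
Read 'a': {S} → ∅.
The set is empty and remains empty for the remaining 2 symbols.
The final set ∅ contains no accepting state.

No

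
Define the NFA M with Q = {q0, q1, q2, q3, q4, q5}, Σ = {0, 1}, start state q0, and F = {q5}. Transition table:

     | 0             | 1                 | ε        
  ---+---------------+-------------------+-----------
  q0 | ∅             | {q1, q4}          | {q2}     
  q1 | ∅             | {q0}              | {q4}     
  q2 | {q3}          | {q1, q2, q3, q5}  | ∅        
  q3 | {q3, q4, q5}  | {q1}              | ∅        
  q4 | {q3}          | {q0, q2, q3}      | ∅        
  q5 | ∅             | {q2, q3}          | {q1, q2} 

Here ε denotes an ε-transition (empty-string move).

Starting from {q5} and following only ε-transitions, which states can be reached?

Begin with {q5}.
ε-move q5 → q1; add q1.
ε-move q5 → q2; add q2.
ε-move q1 → q4; add q4.

{q1, q2, q4, q5}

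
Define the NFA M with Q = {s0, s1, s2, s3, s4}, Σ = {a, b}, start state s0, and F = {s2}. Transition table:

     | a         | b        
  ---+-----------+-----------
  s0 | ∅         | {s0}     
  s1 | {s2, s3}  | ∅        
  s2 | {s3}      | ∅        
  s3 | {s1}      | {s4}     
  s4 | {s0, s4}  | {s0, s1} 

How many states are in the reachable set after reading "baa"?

Start in {s0}.
Read 'b': {s0} → {s0}.
Read 'a': {s0} → ∅.
The set is empty and remains empty for the remaining 1 symbol.
That set has 0 states.

0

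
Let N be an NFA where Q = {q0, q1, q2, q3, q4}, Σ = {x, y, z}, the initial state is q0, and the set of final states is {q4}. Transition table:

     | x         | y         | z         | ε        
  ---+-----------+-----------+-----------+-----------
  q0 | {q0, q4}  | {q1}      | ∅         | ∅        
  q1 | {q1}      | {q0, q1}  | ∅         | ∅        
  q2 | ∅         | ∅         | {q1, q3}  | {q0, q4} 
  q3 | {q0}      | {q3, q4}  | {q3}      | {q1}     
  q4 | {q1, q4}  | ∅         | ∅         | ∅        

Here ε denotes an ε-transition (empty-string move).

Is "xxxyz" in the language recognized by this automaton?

Start in {q0}.
Read 'x': {q0} → {q0, q4}.
Read 'x': {q0, q4} → {q0, q1, q4}.
Read 'x': {q0, q1, q4} → {q0, q1, q4}.
Read 'y': {q0, q1, q4} → {q0, q1}.
Read 'z': {q0, q1} → ∅.
The final set ∅ contains no accepting state.

No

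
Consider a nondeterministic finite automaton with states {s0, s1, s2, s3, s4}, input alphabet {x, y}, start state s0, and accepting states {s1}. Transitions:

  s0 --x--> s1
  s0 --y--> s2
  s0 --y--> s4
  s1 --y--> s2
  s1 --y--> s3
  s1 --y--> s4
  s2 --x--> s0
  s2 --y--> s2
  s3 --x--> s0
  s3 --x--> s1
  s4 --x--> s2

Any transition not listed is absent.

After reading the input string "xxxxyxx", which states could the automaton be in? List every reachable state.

Start in {s0}.
Read 'x': s0→{s1}; now {s1}.
Read 'x': s1→∅; now ∅.
The set is empty and remains empty for the remaining 5 symbols.

∅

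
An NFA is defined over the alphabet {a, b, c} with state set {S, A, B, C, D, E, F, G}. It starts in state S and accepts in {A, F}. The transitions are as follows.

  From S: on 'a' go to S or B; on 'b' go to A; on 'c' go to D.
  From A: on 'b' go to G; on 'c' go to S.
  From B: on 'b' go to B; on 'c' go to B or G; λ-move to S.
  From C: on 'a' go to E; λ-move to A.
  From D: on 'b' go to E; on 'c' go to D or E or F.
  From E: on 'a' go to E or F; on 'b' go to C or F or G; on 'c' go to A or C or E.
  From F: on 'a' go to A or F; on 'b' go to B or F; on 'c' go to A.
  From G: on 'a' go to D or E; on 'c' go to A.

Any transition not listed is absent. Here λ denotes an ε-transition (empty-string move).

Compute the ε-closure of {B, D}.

Begin with {B, D}.
ε-move B → S; add S.

{S, B, D}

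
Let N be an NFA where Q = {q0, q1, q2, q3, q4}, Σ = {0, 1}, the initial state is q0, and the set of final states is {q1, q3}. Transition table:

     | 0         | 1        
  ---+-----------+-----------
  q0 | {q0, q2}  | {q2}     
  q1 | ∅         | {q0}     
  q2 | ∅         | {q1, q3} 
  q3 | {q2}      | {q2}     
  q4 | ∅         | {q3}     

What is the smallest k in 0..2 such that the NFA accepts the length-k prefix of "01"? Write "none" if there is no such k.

Start in {q0}.
Read '0': {q0} → {q0, q2}.
Read '1': {q0, q2} → {q1, q2, q3}.
None of the earlier sets intersect F, but {q1, q2, q3} does.

2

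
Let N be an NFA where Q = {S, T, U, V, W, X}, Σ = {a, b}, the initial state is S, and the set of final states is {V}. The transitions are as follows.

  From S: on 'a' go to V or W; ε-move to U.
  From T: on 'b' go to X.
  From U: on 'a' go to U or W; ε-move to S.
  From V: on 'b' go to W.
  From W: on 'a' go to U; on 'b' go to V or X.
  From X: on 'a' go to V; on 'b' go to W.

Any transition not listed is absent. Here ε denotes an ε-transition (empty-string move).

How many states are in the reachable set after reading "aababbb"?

1

Start: ε-closure({S}) = {S, U}.
Read 'a': S→{V, W}, U→{U, W}; union {U, V, W}; ε-closure = {S, U, V, W}.
Read 'a': S→{V, W}, U→{U, W}, V→∅, W→{U}; union {U, V, W}; ε-closure = {S, U, V, W}.
Read 'b': S→∅, U→∅, V→{W}, W→{V, X}; now {V, W, X}.
Read 'a': V→∅, W→{U}, X→{V}; union {U, V}; ε-closure = {S, U, V}.
Read 'b': S→∅, U→∅, V→{W}; now {W}.
Read 'b': W→{V, X}; now {V, X}.
Read 'b': V→{W}, X→{W}; now {W}.
That set has 1 state.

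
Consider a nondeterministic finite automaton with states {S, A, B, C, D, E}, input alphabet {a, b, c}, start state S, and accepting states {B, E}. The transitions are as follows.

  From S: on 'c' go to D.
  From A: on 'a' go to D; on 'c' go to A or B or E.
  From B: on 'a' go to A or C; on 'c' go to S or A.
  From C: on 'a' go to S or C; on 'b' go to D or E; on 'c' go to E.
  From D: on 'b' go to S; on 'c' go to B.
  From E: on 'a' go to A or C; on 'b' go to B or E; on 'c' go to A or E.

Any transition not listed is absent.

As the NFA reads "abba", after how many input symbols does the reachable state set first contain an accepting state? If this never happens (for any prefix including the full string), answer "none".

Start in {S}.
Read 'a': {S} → ∅.
The set is empty and remains empty for the remaining 3 symbols.
No reachable set along the way intersects F.

none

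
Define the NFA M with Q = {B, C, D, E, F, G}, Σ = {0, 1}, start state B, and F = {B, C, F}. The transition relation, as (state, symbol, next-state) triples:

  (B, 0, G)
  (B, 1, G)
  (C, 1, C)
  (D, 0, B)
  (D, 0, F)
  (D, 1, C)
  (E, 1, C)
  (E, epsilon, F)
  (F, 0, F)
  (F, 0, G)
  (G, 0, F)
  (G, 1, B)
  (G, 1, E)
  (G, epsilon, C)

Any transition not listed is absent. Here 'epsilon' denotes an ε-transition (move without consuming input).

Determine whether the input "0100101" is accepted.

Start in {B}.
Read '0': B→{G}; union {G}; ε-closure = {C, G}.
Read '1': C→{C}, G→{B, E}; union {B, C, E}; ε-closure = {B, C, E, F}.
Read '0': B→{G}, C→∅, E→∅, F→{F, G}; union {F, G}; ε-closure = {C, F, G}.
Read '0': C→∅, F→{F, G}, G→{F}; union {F, G}; ε-closure = {C, F, G}.
Read '1': C→{C}, F→∅, G→{B, E}; union {B, C, E}; ε-closure = {B, C, E, F}.
Read '0': B→{G}, C→∅, E→∅, F→{F, G}; union {F, G}; ε-closure = {C, F, G}.
Read '1': C→{C}, F→∅, G→{B, E}; union {B, C, E}; ε-closure = {B, C, E, F}.
The final set {B, C, E, F} contains the accepting states B, C, F.

Yes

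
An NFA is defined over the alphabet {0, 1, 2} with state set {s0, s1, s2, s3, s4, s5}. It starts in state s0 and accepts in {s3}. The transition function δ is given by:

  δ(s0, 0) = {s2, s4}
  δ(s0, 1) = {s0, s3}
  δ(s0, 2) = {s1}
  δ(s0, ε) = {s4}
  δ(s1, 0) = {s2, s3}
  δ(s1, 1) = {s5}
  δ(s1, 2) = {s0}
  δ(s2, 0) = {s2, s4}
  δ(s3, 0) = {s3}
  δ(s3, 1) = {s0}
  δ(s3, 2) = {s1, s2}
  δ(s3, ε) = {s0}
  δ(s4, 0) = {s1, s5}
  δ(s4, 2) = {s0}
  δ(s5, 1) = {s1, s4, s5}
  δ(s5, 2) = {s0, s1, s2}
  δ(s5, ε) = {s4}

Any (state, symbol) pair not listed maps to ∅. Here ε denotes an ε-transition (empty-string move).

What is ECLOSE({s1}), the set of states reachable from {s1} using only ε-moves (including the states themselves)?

Begin with {s1}.
No ε-moves leave this set, so the closure equals the set itself.

{s1}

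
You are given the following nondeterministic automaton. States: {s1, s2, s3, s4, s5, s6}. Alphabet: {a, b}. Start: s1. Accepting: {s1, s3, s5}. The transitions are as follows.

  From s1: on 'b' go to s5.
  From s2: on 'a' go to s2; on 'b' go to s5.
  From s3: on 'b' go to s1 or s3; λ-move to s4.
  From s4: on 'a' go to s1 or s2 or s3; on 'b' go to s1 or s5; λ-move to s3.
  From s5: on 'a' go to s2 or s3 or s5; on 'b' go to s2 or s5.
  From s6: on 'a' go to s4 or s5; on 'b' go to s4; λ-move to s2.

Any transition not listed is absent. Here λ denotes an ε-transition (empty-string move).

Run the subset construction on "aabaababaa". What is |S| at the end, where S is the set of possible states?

Start in {s1}.
Read 'a': {s1} → ∅.
The set is empty and remains empty for the remaining 9 symbols.
That set has 0 states.

0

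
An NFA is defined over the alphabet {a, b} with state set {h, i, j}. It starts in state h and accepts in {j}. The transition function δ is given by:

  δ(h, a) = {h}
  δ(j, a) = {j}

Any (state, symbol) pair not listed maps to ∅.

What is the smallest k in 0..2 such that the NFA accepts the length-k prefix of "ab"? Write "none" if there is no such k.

none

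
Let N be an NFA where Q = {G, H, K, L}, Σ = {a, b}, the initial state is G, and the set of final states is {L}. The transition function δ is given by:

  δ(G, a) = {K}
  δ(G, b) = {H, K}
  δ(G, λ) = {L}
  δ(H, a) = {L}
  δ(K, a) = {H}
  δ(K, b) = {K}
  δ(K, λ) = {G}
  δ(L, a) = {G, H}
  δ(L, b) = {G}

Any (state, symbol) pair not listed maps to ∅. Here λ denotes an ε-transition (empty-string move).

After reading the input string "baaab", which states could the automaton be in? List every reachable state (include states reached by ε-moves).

{G, H, K, L}

Start: ε-closure({G}) = {G, L}.
Read 'b': {G, L} → {G, H, K, L}.
Read 'a': {G, H, K, L} → {G, H, K, L}.
Read 'a': {G, H, K, L} → {G, H, K, L}.
Read 'a': {G, H, K, L} → {G, H, K, L}.
Read 'b': {G, H, K, L} → {G, H, K, L}.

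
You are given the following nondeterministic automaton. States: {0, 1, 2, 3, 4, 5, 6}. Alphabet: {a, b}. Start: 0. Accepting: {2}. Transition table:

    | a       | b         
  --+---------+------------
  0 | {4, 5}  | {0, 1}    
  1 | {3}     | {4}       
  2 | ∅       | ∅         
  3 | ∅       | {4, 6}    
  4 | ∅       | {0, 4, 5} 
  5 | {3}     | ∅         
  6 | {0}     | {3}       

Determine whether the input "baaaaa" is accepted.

No

Start in {0}.
Read 'b': 0→{0, 1}; now {0, 1}.
Read 'a': 0→{4, 5}, 1→{3}; now {3, 4, 5}.
Read 'a': 3→∅, 4→∅, 5→{3}; now {3}.
Read 'a': 3→∅; now ∅.
The set is empty and remains empty for the remaining 2 symbols.
The final set ∅ contains no accepting state.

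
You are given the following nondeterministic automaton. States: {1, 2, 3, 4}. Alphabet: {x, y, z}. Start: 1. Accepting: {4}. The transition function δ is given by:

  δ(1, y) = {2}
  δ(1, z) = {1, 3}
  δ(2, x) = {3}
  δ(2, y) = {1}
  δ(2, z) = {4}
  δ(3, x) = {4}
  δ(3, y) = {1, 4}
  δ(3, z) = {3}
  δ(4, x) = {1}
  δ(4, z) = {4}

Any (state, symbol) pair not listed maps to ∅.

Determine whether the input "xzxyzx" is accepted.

No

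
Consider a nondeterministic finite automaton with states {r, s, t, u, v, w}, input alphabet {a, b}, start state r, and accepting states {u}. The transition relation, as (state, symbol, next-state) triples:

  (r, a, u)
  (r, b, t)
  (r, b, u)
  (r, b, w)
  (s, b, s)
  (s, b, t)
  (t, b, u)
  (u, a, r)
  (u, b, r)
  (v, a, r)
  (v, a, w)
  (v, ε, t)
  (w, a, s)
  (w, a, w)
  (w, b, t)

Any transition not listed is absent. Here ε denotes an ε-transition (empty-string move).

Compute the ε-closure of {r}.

{r}

Begin with {r}.
No ε-moves leave this set, so the closure equals the set itself.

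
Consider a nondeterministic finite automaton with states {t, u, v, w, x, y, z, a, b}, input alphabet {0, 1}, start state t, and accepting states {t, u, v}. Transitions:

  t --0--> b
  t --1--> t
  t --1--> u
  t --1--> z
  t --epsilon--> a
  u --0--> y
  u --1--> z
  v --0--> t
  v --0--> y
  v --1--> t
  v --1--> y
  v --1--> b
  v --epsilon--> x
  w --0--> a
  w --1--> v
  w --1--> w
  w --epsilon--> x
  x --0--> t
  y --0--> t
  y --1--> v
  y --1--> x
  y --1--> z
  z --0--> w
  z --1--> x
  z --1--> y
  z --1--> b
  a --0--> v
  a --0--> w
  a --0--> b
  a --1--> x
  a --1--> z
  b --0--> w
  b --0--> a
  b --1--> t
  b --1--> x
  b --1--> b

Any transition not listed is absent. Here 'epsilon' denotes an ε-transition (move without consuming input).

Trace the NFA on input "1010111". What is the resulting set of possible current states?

{t, u, v, w, x, y, z, a, b}

Start: ε-closure({t}) = {t, a}.
Read '1': t→{t, u, z}, a→{x, z}; union {t, u, x, z}; ε-closure = {t, u, x, z, a}.
Read '0': t→{b}, u→{y}, x→{t}, z→{w}, a→{v, w, b}; union {t, v, w, y, b}; ε-closure = {t, v, w, x, y, a, b}.
Read '1': t→{t, u, z}, v→{t, y, b}, w→{v, w}, x→∅, y→{v, x, z}, a→{x, z}, b→{t, x, b}; union {t, u, v, w, x, y, z, b}; ε-closure = {t, u, v, w, x, y, z, a, b}.
Read '0': t→{b}, u→{y}, v→{t, y}, w→{a}, x→{t}, y→{t}, z→{w}, a→{v, w, b}, b→{w, a}; union {t, v, w, y, a, b}; ε-closure = {t, v, w, x, y, a, b}.
Read '1': t→{t, u, z}, v→{t, y, b}, w→{v, w}, x→∅, y→{v, x, z}, a→{x, z}, b→{t, x, b}; union {t, u, v, w, x, y, z, b}; ε-closure = {t, u, v, w, x, y, z, a, b}.
Read '1': t→{t, u, z}, u→{z}, v→{t, y, b}, w→{v, w}, x→∅, y→{v, x, z}, z→{x, y, b}, a→{x, z}, b→{t, x, b}; union {t, u, v, w, x, y, z, b}; ε-closure = {t, u, v, w, x, y, z, a, b}.
Read '1': t→{t, u, z}, u→{z}, v→{t, y, b}, w→{v, w}, x→∅, y→{v, x, z}, z→{x, y, b}, a→{x, z}, b→{t, x, b}; union {t, u, v, w, x, y, z, b}; ε-closure = {t, u, v, w, x, y, z, a, b}.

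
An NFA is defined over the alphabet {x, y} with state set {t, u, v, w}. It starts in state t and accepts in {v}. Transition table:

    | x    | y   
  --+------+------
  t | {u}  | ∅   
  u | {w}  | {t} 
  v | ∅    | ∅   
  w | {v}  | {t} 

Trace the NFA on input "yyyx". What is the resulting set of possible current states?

Start in {t}.
Read 'y': {t} → ∅.
The set is empty and remains empty for the remaining 3 symbols.

∅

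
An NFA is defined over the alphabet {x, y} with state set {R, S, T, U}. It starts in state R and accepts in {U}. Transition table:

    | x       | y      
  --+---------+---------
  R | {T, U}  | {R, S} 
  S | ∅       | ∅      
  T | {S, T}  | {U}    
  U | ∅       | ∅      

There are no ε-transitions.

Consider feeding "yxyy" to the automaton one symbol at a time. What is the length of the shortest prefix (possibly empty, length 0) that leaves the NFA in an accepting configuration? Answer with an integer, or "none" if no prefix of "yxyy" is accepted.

2

Start in {R}.
Read 'y': R→{R, S}; now {R, S}.
Read 'x': R→{T, U}, S→∅; now {T, U}.
None of the earlier sets intersect F, but {T, U} does.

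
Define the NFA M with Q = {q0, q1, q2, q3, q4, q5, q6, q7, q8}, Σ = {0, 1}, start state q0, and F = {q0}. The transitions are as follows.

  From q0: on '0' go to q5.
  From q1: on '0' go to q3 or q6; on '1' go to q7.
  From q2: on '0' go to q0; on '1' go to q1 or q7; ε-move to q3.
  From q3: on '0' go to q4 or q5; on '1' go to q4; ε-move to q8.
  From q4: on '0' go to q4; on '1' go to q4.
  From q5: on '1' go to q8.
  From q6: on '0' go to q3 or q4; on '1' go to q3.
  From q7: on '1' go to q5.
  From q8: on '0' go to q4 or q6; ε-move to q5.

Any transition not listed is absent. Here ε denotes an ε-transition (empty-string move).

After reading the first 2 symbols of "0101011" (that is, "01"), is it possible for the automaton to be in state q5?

Start in {q0}.
Read '0': q0→{q5}; now {q5}.
Read '1': q5→{q8}; union {q8}; ε-closure = {q5, q8}.
State q5 is in {q5, q8}.

Yes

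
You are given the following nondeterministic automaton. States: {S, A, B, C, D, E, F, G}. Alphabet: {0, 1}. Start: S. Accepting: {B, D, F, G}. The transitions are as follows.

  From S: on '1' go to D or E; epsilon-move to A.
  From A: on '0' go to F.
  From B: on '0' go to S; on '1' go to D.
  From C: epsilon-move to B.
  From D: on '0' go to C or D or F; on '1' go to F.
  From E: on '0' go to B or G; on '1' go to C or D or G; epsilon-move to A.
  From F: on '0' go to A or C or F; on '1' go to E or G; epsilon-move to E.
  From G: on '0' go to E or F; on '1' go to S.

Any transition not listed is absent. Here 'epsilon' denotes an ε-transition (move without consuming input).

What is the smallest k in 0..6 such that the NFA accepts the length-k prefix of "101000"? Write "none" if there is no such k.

1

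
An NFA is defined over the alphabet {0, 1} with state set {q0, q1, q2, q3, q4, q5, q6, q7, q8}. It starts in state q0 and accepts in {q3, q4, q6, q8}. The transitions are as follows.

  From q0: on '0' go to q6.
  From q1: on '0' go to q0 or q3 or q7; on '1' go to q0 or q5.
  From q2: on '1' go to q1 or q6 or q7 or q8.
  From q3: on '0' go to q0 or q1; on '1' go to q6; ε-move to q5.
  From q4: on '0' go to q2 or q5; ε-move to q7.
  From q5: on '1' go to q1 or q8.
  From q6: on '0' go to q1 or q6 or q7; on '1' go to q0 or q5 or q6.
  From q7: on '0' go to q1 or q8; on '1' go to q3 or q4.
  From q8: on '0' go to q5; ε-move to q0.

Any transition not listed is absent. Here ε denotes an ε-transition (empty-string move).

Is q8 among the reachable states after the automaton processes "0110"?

No

Start in {q0}.
Read '0': {q0} → {q6}.
Read '1': {q6} → {q0, q5, q6}.
Read '1': {q0, q5, q6} → {q0, q1, q5, q6, q8}.
Read '0': {q0, q1, q5, q6, q8} → {q0, q1, q3, q5, q6, q7}.
State q8 is not in {q0, q1, q3, q5, q6, q7}.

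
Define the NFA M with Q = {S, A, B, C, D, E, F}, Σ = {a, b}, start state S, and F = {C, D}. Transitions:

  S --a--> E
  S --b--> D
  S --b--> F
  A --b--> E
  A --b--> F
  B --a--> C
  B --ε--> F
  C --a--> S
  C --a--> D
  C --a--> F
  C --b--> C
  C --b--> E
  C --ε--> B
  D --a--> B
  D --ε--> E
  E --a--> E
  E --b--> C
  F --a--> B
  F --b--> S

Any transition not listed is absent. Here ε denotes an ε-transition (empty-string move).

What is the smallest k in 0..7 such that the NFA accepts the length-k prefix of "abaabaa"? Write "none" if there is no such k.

2

Start in {S}.
Read 'a': {S} → {E}.
Read 'b': {E} → {B, C, F}.
None of the earlier sets intersect F, but {B, C, F} does.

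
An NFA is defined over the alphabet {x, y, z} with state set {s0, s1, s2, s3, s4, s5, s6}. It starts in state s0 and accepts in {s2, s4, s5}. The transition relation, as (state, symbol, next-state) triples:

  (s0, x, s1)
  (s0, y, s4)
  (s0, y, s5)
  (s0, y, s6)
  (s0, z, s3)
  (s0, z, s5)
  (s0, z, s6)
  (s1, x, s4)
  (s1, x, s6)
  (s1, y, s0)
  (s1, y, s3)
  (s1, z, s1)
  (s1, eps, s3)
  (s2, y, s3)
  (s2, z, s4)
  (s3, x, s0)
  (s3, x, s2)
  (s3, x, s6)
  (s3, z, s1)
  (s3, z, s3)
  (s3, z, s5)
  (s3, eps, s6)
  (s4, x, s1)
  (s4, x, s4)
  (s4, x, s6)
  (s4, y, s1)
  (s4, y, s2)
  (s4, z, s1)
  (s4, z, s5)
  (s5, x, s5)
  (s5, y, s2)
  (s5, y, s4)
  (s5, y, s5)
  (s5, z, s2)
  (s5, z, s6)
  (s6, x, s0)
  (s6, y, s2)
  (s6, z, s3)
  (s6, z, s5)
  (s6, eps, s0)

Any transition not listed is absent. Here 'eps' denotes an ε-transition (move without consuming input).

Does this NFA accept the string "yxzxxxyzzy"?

Start in {s0}.
Read 'y': s0→{s4, s5, s6}; union {s4, s5, s6}; ε-closure = {s0, s4, s5, s6}.
Read 'x': s0→{s1}, s4→{s1, s4, s6}, s5→{s5}, s6→{s0}; union {s0, s1, s4, s5, s6}; ε-closure = {s0, s1, s3, s4, s5, s6}.
Read 'z': s0→{s3, s5, s6}, s1→{s1}, s3→{s1, s3, s5}, s4→{s1, s5}, s5→{s2, s6}, s6→{s3, s5}; union {s1, s2, s3, s5, s6}; ε-closure = {s0, s1, s2, s3, s5, s6}.
Read 'x': s0→{s1}, s1→{s4, s6}, s2→∅, s3→{s0, s2, s6}, s5→{s5}, s6→{s0}; union {s0, s1, s2, s4, s5, s6}; ε-closure = {s0, s1, s2, s3, s4, s5, s6}.
Read 'x': s0→{s1}, s1→{s4, s6}, s2→∅, s3→{s0, s2, s6}, s4→{s1, s4, s6}, s5→{s5}, s6→{s0}; union {s0, s1, s2, s4, s5, s6}; ε-closure = {s0, s1, s2, s3, s4, s5, s6}.
Read 'x': s0→{s1}, s1→{s4, s6}, s2→∅, s3→{s0, s2, s6}, s4→{s1, s4, s6}, s5→{s5}, s6→{s0}; union {s0, s1, s2, s4, s5, s6}; ε-closure = {s0, s1, s2, s3, s4, s5, s6}.
Read 'y': s0→{s4, s5, s6}, s1→{s0, s3}, s2→{s3}, s3→∅, s4→{s1, s2}, s5→{s2, s4, s5}, s6→{s2}; now {s0, s1, s2, s3, s4, s5, s6}.
Read 'z': s0→{s3, s5, s6}, s1→{s1}, s2→{s4}, s3→{s1, s3, s5}, s4→{s1, s5}, s5→{s2, s6}, s6→{s3, s5}; union {s1, s2, s3, s4, s5, s6}; ε-closure = {s0, s1, s2, s3, s4, s5, s6}.
Read 'z': s0→{s3, s5, s6}, s1→{s1}, s2→{s4}, s3→{s1, s3, s5}, s4→{s1, s5}, s5→{s2, s6}, s6→{s3, s5}; union {s1, s2, s3, s4, s5, s6}; ε-closure = {s0, s1, s2, s3, s4, s5, s6}.
Read 'y': s0→{s4, s5, s6}, s1→{s0, s3}, s2→{s3}, s3→∅, s4→{s1, s2}, s5→{s2, s4, s5}, s6→{s2}; now {s0, s1, s2, s3, s4, s5, s6}.
The final set {s0, s1, s2, s3, s4, s5, s6} contains the accepting states s2, s4, s5.

Yes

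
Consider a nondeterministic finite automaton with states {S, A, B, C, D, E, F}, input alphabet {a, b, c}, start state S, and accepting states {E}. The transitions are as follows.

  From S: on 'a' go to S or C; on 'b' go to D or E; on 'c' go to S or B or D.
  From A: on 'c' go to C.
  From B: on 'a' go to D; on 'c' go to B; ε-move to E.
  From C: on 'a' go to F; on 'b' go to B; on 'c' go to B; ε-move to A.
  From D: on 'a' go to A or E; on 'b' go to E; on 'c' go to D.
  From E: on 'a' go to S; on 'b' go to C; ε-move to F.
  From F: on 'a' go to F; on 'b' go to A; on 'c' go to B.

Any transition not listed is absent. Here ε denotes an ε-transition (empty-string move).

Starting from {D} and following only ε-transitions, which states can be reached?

{D}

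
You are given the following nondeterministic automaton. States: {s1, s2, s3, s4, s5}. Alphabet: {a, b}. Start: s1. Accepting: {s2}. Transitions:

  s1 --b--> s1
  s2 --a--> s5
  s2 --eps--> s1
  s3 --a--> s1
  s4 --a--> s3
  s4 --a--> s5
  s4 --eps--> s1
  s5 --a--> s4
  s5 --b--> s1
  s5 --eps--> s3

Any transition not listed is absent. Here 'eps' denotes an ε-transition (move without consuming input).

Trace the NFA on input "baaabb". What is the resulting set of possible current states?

Start in {s1}.
Read 'b': {s1} → {s1}.
Read 'a': {s1} → ∅.
The set is empty and remains empty for the remaining 4 symbols.

∅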